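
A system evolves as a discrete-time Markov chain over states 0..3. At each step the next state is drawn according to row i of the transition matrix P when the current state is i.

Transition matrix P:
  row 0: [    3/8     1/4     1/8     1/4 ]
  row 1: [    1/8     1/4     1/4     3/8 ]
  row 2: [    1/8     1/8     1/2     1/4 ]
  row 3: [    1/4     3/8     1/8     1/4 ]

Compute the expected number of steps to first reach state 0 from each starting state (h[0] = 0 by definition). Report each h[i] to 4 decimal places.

h = [0.0000, 6.1449, 6.2609, 5.4493]

First-step conditioning: h[0] = 0; for i ≠ 0, h[i] = 1 + Σ_k P[i][k]·h[k].
  h[1] = 1 + 1/4·h[1] + 1/4·h[2] + 3/8·h[3]
  h[2] = 1 + 1/8·h[1] + 1/2·h[2] + 1/4·h[3]
  h[3] = 1 + 3/8·h[1] + 1/8·h[2] + 1/4·h[3]
Solving the 3×3 linear system over states ≠ 0 gives exactly h = [0, 424/69, 144/23, 376/69] (h[0] = 0 is the target).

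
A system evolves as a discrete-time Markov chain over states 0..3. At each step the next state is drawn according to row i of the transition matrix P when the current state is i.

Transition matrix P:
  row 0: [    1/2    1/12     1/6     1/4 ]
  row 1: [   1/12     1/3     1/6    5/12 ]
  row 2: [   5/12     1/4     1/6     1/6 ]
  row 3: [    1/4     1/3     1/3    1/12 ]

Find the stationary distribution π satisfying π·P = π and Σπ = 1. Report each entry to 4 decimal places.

π = [0.3269, 0.2345, 0.2055, 0.2331]

Balance equations π_j = Σ_i π_i·P[i][j]:
  π_0 = 1/2·π_0 + 1/12·π_1 + 5/12·π_2 + 1/4·π_3
  π_1 = 1/12·π_0 + 1/3·π_1 + 1/4·π_2 + 1/3·π_3
  π_2 = 1/6·π_0 + 1/6·π_1 + 1/6·π_2 + 1/3·π_3
  normalize: π_0 + π_1 + π_2 + π_3 = 1
Solving the linear system gives exactly π = [237/725, 34/145, 149/725, 169/725].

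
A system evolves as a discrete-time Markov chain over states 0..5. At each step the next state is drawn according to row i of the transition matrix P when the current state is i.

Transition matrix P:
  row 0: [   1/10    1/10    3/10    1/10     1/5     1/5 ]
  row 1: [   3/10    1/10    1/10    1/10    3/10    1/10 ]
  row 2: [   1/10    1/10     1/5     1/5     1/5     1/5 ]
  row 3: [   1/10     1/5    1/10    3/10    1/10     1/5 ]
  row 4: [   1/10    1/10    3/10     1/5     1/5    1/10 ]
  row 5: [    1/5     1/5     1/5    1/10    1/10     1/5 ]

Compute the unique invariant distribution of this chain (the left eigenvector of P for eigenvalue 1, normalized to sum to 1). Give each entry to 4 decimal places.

Balance equations π_j = Σ_i π_i·P[i][j]:
  π_0 = 1/10·π_0 + 3/10·π_1 + 1/10·π_2 + 1/10·π_3 + 1/10·π_4 + 1/5·π_5
  π_1 = 1/10·π_0 + 1/10·π_1 + 1/10·π_2 + 1/5·π_3 + 1/10·π_4 + 1/5·π_5
  π_2 = 3/10·π_0 + 1/10·π_1 + 1/5·π_2 + 1/10·π_3 + 3/10·π_4 + 1/5·π_5
  π_3 = 1/10·π_0 + 1/10·π_1 + 1/5·π_2 + 3/10·π_3 + 1/5·π_4 + 1/10·π_5
  π_4 = 1/5·π_0 + 3/10·π_1 + 1/5·π_2 + 1/10·π_3 + 1/5·π_4 + 1/10·π_5
  normalize: π_0 + π_1 + π_2 + π_3 + π_4 + π_5 = 1
Solving the linear system gives exactly π = [13116/91279, 12243/91279, 18404/91279, 15756/91279, 16365/91279, 15395/91279].

π = [0.1437, 0.1341, 0.2016, 0.1726, 0.1793, 0.1687]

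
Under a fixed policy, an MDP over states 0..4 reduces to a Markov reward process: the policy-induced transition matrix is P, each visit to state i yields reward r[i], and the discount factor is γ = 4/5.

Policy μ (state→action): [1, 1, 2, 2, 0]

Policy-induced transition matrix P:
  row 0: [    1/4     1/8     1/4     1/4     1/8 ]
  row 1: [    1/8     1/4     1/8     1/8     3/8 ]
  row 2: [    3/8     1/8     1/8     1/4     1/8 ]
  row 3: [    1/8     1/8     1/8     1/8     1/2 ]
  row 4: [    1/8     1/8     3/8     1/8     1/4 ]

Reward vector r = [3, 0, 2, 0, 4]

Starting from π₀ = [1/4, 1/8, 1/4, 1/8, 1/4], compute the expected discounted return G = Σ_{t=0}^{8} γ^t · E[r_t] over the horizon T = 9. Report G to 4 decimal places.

G = 9.1432

t=0: π = [0.2500, 0.1250, 0.2500, 0.1250, 0.2500], E[r] = 2.2500, γ^t·E[r] = 2.250000, running G = 2.250000
t=1: π = [0.2188, 0.1406, 0.2188, 0.1875, 0.2344], E[r] = 2.0313, γ^t·E[r] = 1.625000, running G = 3.875000
t=2: π = [0.2070, 0.1426, 0.2109, 0.1797, 0.2598], E[r] = 2.0820, γ^t·E[r] = 1.332500, running G = 5.207500
t=3: π = [0.2036, 0.1428, 0.2158, 0.1772, 0.2605], E[r] = 2.0845, γ^t·E[r] = 1.067250, running G = 6.274750
t=4: π = [0.2044, 0.1429, 0.2156, 0.1774, 0.2597], E[r] = 2.0833, γ^t·E[r] = 0.853325, running G = 7.128075
t=5: π = [0.2044, 0.1429, 0.2155, 0.1775, 0.2597], E[r] = 2.0832, γ^t·E[r] = 0.682613, running G = 7.810688
t=6: π = [0.2044, 0.1429, 0.2155, 0.1775, 0.2597], E[r] = 2.0832, γ^t·E[r] = 0.546101, running G = 8.356789
t=7: π = [0.2044, 0.1429, 0.2155, 0.1775, 0.2597], E[r] = 2.0832, γ^t·E[r] = 0.436882, running G = 8.793670
t=8: π = [0.2044, 0.1429, 0.2155, 0.1775, 0.2597], E[r] = 2.0832, γ^t·E[r] = 0.349505, running G = 9.143176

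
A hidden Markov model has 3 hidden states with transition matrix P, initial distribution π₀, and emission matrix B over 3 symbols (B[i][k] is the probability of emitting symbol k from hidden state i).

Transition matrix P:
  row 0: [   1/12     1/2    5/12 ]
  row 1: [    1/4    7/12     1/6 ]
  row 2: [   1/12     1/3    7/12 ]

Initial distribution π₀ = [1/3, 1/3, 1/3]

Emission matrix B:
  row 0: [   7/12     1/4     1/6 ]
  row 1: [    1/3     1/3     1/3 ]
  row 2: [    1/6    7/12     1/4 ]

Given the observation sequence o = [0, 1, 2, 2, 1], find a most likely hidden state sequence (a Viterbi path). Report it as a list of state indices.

t=0: δ = [1.944e-01, 1.111e-01, 5.556e-02]  (obs o_0=0)
t=1: δ = [6.944e-03, 3.241e-02, 4.726e-02]  ψ = [1, 0, 0]  (obs o_1=1)
t=2: δ = [1.350e-03, 6.301e-03, 6.892e-03]  ψ = [1, 1, 2]  (obs o_2=2)
t=3: δ = [2.626e-04, 1.225e-03, 1.005e-03]  ψ = [1, 1, 2]  (obs o_3=2)
t=4: δ = [7.658e-05, 2.382e-04, 3.420e-04]  ψ = [1, 1, 2]  (obs o_4=1)
backtrack: best end state = 2; path = [0, 2, 2, 2, 2]

path = [0, 2, 2, 2, 2]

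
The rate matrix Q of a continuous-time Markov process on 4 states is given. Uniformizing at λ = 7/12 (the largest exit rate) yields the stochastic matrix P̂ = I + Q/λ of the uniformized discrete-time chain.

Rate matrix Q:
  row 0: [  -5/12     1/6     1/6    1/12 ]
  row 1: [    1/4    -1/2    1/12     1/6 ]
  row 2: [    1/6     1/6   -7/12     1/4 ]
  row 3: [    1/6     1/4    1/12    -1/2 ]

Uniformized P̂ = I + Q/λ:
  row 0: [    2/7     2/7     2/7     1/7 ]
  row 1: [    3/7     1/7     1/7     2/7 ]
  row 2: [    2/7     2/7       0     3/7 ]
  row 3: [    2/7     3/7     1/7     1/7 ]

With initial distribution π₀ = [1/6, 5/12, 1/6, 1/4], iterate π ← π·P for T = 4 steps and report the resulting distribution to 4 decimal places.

π = [0.3252, 0.2794, 0.1660, 0.2294]

t=0: π = [0.1667, 0.4167, 0.1667, 0.2500]
t=1: π = [0.3452, 0.2619, 0.1429, 0.2500]
t=2: π = [0.3231, 0.2840, 0.1718, 0.2211]
t=3: π = [0.3263, 0.2767, 0.1645, 0.2325]
t=4: π = [0.3252, 0.2794, 0.1660, 0.2294]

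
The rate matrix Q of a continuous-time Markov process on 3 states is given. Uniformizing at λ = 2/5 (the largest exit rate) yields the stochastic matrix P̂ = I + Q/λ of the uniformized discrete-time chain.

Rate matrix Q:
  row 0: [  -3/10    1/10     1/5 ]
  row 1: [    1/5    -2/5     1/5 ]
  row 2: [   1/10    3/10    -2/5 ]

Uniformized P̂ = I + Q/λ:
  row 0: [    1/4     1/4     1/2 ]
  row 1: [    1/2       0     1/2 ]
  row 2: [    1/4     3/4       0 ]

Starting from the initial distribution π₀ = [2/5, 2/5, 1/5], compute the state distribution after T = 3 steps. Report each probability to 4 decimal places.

π = [0.3469, 0.3031, 0.3500]

t=0: π = [0.4000, 0.4000, 0.2000]
t=1: π = [0.3500, 0.2500, 0.4000]
t=2: π = [0.3125, 0.3875, 0.3000]
t=3: π = [0.3469, 0.3031, 0.3500]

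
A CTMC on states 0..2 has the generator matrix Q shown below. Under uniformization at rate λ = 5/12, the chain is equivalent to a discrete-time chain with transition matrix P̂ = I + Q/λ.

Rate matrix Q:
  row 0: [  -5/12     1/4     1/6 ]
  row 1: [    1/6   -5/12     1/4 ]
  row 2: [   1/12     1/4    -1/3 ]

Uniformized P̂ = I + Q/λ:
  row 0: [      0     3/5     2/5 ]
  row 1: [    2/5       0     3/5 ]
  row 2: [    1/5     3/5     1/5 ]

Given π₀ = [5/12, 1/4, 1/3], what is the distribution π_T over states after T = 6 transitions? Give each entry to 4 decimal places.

t=0: π = [0.4167, 0.2500, 0.3333]
t=1: π = [0.1667, 0.4500, 0.3833]
t=2: π = [0.2567, 0.3300, 0.4133]
t=3: π = [0.2147, 0.4020, 0.3833]
t=4: π = [0.2375, 0.3588, 0.4037]
t=5: π = [0.2243, 0.3847, 0.3910]
t=6: π = [0.2321, 0.3692, 0.3987]

π = [0.2321, 0.3692, 0.3987]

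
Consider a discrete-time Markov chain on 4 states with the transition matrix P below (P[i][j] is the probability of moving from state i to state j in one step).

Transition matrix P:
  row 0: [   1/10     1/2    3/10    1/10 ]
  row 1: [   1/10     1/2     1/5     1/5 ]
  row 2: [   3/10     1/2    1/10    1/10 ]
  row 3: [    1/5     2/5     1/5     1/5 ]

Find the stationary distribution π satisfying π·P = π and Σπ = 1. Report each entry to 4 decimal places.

π = [0.1557, 0.4835, 0.1960, 0.1648]

Balance equations π_j = Σ_i π_i·P[i][j]:
  π_0 = 1/10·π_0 + 1/10·π_1 + 3/10·π_2 + 1/5·π_3
  π_1 = 1/2·π_0 + 1/2·π_1 + 1/2·π_2 + 2/5·π_3
  π_2 = 3/10·π_0 + 1/5·π_1 + 1/10·π_2 + 1/5·π_3
  normalize: π_0 + π_1 + π_2 + π_3 = 1
Solving the linear system gives exactly π = [85/546, 44/91, 107/546, 15/91].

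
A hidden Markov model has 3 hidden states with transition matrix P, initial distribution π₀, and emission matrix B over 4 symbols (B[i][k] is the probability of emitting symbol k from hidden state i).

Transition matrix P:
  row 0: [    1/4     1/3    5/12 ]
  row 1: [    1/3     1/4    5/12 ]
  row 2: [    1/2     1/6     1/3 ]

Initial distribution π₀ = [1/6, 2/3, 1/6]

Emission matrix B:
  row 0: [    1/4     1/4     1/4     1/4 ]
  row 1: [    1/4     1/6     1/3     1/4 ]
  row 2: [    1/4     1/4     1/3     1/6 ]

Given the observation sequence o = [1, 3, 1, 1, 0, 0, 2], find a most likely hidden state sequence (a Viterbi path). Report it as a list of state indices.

path = [1, 0, 2, 0, 2, 0, 2]

t=0: δ = [4.167e-02, 1.111e-01, 4.167e-02]  (obs o_0=1)
t=1: δ = [9.259e-03, 6.944e-03, 7.716e-03]  ψ = [1, 1, 1]  (obs o_1=3)
t=2: δ = [9.645e-04, 5.144e-04, 9.645e-04]  ψ = [2, 0, 0]  (obs o_2=1)
t=3: δ = [1.206e-04, 5.358e-05, 1.005e-04]  ψ = [2, 0, 0]  (obs o_3=1)
t=4: δ = [1.256e-05, 1.005e-05, 1.256e-05]  ψ = [2, 0, 0]  (obs o_4=0)
t=5: δ = [1.570e-06, 1.047e-06, 1.308e-06]  ψ = [2, 0, 0]  (obs o_5=0)
t=6: δ = [1.635e-07, 1.744e-07, 2.180e-07]  ψ = [2, 0, 0]  (obs o_6=2)
backtrack: best end state = 2; path = [1, 0, 2, 0, 2, 0, 2]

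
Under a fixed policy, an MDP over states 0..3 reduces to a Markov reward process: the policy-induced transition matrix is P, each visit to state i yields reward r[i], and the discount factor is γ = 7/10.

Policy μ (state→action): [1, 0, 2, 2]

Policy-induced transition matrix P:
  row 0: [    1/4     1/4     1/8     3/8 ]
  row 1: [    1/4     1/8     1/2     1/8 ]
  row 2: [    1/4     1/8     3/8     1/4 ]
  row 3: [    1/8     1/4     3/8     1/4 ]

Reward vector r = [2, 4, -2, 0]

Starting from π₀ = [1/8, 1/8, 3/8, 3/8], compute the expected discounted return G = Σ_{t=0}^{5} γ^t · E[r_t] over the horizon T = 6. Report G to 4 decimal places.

G = 0.9011

t=0: π = [0.1250, 0.1250, 0.3750, 0.3750], E[r] = 0.0000, γ^t·E[r] = 0.000000, running G = 0.000000
t=1: π = [0.2031, 0.1875, 0.3594, 0.2500], E[r] = 0.4375, γ^t·E[r] = 0.306250, running G = 0.306250
t=2: π = [0.2188, 0.1816, 0.3477, 0.2520], E[r] = 0.4688, γ^t·E[r] = 0.229688, running G = 0.535938
t=3: π = [0.2185, 0.1838, 0.3430, 0.2546], E[r] = 0.4863, γ^t·E[r] = 0.166811, running G = 0.702748
t=4: π = [0.2182, 0.1841, 0.3434, 0.2543], E[r] = 0.4862, γ^t·E[r] = 0.116738, running G = 0.819486
t=5: π = [0.2182, 0.1841, 0.3435, 0.2543], E[r] = 0.4857, γ^t·E[r] = 0.081635, running G = 0.901121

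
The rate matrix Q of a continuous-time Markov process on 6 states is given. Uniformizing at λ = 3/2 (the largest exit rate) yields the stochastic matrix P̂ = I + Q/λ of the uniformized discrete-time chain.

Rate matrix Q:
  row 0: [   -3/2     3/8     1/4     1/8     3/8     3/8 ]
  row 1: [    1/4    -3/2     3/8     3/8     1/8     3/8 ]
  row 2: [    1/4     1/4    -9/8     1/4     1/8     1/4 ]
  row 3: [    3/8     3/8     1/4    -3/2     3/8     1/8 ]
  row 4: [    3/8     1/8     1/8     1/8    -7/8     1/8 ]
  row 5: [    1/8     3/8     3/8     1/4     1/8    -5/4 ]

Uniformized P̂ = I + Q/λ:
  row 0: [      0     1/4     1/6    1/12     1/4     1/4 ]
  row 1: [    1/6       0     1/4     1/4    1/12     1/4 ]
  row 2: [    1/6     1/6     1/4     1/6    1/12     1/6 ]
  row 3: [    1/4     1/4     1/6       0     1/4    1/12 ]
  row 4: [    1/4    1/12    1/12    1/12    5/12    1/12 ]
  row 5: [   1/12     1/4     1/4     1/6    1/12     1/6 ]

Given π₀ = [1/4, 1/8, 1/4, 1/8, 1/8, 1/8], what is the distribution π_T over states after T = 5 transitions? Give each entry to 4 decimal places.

t=0: π = [0.2500, 0.1250, 0.2500, 0.1250, 0.1250, 0.1250]
t=1: π = [0.1354, 0.1771, 0.1979, 0.1250, 0.1875, 0.1771]
t=2: π = [0.1554, 0.1580, 0.1970, 0.1337, 0.1892, 0.1667]
t=3: π = [0.1538, 0.1625, 0.1944, 0.1288, 0.1946, 0.1659]
t=4: π = [0.1542, 0.1607, 0.1940, 0.1297, 0.1953, 0.1661]
t=5: π = [0.1542, 0.1611, 0.1938, 0.1293, 0.1957, 0.1658]

π = [0.1542, 0.1611, 0.1938, 0.1293, 0.1957, 0.1658]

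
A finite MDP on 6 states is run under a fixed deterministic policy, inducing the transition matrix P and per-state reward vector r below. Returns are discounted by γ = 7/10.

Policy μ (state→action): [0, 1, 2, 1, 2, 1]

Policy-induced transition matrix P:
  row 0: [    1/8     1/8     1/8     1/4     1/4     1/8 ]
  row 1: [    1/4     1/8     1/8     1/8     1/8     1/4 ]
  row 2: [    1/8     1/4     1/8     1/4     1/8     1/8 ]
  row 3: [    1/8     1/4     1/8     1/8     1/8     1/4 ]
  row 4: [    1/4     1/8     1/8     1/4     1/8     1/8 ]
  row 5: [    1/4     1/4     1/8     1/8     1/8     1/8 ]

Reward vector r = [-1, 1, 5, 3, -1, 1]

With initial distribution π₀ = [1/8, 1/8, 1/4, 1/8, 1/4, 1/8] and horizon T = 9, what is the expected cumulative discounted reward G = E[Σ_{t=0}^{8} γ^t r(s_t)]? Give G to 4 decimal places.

G = 4.1632

t=0: π = [0.1250, 0.1250, 0.2500, 0.1250, 0.2500, 0.1250], E[r] = 1.5000, γ^t·E[r] = 1.500000, running G = 1.500000
t=1: π = [0.1875, 0.1875, 0.1250, 0.2031, 0.1406, 0.1563], E[r] = 1.2500, γ^t·E[r] = 0.875000, running G = 2.375000
t=2: π = [0.1855, 0.1855, 0.1250, 0.1816, 0.1484, 0.1738], E[r] = 1.1953, γ^t·E[r] = 0.585703, running G = 2.960703
t=3: π = [0.1885, 0.1851, 0.1250, 0.1824, 0.1482, 0.1709], E[r] = 1.1914, γ^t·E[r] = 0.408652, running G = 3.369355
t=4: π = [0.1880, 0.1848, 0.1250, 0.1827, 0.1486, 0.1709], E[r] = 1.1923, γ^t·E[r] = 0.286262, running G = 3.655617
t=5: π = [0.1880, 0.1848, 0.1250, 0.1827, 0.1485, 0.1709], E[r] = 1.1923, γ^t·E[r] = 0.200394, running G = 3.856011
t=6: π = [0.1880, 0.1848, 0.1250, 0.1827, 0.1485, 0.1709], E[r] = 1.1923, γ^t·E[r] = 0.140274, running G = 3.996285
t=7: π = [0.1880, 0.1848, 0.1250, 0.1827, 0.1485, 0.1709], E[r] = 1.1923, γ^t·E[r] = 0.098192, running G = 4.094476
t=8: π = [0.1880, 0.1848, 0.1250, 0.1827, 0.1485, 0.1709], E[r] = 1.1923, γ^t·E[r] = 0.068734, running G = 4.163211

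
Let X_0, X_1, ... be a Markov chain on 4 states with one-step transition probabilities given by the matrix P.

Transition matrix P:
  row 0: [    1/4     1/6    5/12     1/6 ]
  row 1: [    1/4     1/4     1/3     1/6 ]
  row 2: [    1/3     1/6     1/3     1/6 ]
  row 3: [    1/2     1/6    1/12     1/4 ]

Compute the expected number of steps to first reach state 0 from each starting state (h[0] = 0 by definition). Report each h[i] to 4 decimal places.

First-step conditioning: h[0] = 0; for i ≠ 0, h[i] = 1 + Σ_k P[i][k]·h[k].
  h[1] = 1 + 1/4·h[1] + 1/3·h[2] + 1/6·h[3]
  h[2] = 1 + 1/6·h[1] + 1/3·h[2] + 1/6·h[3]
  h[3] = 1 + 1/6·h[1] + 1/12·h[2] + 1/4·h[3]
Solving the 3×3 linear system over states ≠ 0 gives exactly h = [0, 72/23, 66/23, 54/23] (h[0] = 0 is the target).

h = [0.0000, 3.1304, 2.8696, 2.3478]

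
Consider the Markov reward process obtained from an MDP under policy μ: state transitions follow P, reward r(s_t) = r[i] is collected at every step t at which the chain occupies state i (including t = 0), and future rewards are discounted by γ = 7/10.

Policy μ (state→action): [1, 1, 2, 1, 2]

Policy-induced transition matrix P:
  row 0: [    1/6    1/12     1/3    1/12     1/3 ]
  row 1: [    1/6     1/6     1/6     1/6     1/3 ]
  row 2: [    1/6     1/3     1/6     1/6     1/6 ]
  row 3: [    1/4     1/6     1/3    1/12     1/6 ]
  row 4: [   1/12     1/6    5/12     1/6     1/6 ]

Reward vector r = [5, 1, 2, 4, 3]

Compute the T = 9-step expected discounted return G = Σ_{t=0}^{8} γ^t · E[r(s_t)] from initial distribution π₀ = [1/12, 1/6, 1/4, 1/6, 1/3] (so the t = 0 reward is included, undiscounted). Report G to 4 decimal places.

t=0: π = [0.0833, 0.1667, 0.2500, 0.1667, 0.3333], E[r] = 2.7500, γ^t·E[r] = 2.750000, running G = 2.750000
t=1: π = [0.1528, 0.2014, 0.2917, 0.1458, 0.2083], E[r] = 2.7569, γ^t·E[r] = 1.929861, running G = 4.679861
t=2: π = [0.1615, 0.2025, 0.2685, 0.1418, 0.2257], E[r] = 2.7911, γ^t·E[r] = 1.367633, running G = 6.047494
t=3: π = [0.1597, 0.1980, 0.2736, 0.1414, 0.2273], E[r] = 2.7912, γ^t·E[r] = 0.957376, running G = 7.004870
t=4: π = [0.1595, 0.1990, 0.2737, 0.1416, 0.2263], E[r] = 2.7890, γ^t·E[r] = 0.669634, running G = 7.674504
t=5: π = [0.1596, 0.1990, 0.2734, 0.1416, 0.2264], E[r] = 2.7894, γ^t·E[r] = 0.468815, running G = 8.143319
t=6: π = [0.1596, 0.1989, 0.2735, 0.1416, 0.2264], E[r] = 2.7894, γ^t·E[r] = 0.328173, running G = 8.471492
t=7: π = [0.1596, 0.1989, 0.2735, 0.1416, 0.2264], E[r] = 2.7894, γ^t·E[r] = 0.229719, running G = 8.701211
t=8: π = [0.1596, 0.1989, 0.2735, 0.1416, 0.2264], E[r] = 2.7894, γ^t·E[r] = 0.160804, running G = 8.862015

G = 8.8620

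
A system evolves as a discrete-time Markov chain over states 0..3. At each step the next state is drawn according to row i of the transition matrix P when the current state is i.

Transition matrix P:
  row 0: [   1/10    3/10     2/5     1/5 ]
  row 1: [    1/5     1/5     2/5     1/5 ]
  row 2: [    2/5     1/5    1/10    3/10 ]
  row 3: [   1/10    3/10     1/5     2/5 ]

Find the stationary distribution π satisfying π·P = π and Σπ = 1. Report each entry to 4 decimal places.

Balance equations π_j = Σ_i π_i·P[i][j]:
  π_0 = 1/10·π_0 + 1/5·π_1 + 2/5·π_2 + 1/10·π_3
  π_1 = 3/10·π_0 + 1/5·π_1 + 1/5·π_2 + 3/10·π_3
  π_2 = 2/5·π_0 + 2/5·π_1 + 1/10·π_2 + 1/5·π_3
  normalize: π_0 + π_1 + π_2 + π_3 = 1
Solving the linear system gives exactly π = [119/583, 145/583, 14/53, 15/53].

π = [0.2041, 0.2487, 0.2642, 0.2830]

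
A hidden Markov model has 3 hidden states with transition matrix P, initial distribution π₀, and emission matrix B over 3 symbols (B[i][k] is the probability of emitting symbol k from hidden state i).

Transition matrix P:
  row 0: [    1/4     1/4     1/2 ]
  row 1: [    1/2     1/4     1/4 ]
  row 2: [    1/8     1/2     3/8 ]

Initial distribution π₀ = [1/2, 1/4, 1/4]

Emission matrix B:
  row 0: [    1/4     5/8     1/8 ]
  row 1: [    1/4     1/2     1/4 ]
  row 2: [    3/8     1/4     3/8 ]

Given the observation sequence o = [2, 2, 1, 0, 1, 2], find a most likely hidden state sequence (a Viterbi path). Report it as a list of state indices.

path = [2, 1, 0, 2, 1, 2]

t=0: δ = [6.250e-02, 6.250e-02, 9.375e-02]  (obs o_0=2)
t=1: δ = [3.906e-03, 1.172e-02, 1.318e-02]  ψ = [1, 2, 2]  (obs o_1=2)
t=2: δ = [3.662e-03, 3.296e-03, 1.236e-03]  ψ = [1, 2, 2]  (obs o_2=1)
t=3: δ = [4.120e-04, 2.289e-04, 6.866e-04]  ψ = [1, 0, 0]  (obs o_3=0)
t=4: δ = [7.153e-05, 1.717e-04, 6.437e-05]  ψ = [1, 2, 2]  (obs o_4=1)
t=5: δ = [1.073e-05, 1.073e-05, 1.609e-05]  ψ = [1, 1, 1]  (obs o_5=2)
backtrack: best end state = 2; path = [2, 1, 0, 2, 1, 2]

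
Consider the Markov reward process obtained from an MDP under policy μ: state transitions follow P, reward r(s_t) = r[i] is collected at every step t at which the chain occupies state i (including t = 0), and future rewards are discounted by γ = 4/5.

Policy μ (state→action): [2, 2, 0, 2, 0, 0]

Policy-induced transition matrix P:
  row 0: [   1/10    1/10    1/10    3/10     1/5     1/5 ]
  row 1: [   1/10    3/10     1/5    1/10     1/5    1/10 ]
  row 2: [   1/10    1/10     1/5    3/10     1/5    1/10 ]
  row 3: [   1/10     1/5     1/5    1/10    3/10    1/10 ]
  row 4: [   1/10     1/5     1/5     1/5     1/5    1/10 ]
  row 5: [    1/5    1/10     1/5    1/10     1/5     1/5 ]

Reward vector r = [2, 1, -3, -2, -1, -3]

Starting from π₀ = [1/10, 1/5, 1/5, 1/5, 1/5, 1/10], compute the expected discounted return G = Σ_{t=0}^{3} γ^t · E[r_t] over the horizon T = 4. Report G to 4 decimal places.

G = -3.2766

t=0: π = [0.1000, 0.2000, 0.2000, 0.2000, 0.2000, 0.1000], E[r] = -1.1000, γ^t·E[r] = -1.100000, running G = -1.100000
t=1: π = [0.1100, 0.1800, 0.1900, 0.1800, 0.2200, 0.1200], E[r] = -1.1100, γ^t·E[r] = -0.888000, running G = -1.988000
t=2: π = [0.1120, 0.1760, 0.1890, 0.1820, 0.2180, 0.1230], E[r] = -1.1180, γ^t·E[r] = -0.715520, running G = -2.703520
t=3: π = [0.1123, 0.1752, 0.1888, 0.1820, 0.2182, 0.1235], E[r] = -1.1193, γ^t·E[r] = -0.573082, running G = -3.276602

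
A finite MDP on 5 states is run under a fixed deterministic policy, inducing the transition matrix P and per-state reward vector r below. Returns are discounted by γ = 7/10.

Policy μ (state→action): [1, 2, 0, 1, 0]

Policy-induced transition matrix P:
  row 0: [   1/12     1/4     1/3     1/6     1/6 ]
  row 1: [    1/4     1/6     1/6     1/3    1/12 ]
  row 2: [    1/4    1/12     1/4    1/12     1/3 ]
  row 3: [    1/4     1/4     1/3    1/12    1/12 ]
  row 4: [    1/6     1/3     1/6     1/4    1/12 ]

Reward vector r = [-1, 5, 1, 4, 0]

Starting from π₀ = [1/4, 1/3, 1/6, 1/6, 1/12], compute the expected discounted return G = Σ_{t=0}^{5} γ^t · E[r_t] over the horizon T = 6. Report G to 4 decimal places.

G = 5.7598

t=0: π = [0.2500, 0.3333, 0.1667, 0.1667, 0.0833], E[r] = 2.2500, γ^t·E[r] = 2.250000, running G = 2.250000
t=1: π = [0.2014, 0.2014, 0.2500, 0.2014, 0.1458], E[r] = 1.8611, γ^t·E[r] = 1.302778, running G = 3.552778
t=2: π = [0.2043, 0.2037, 0.2546, 0.1748, 0.1626], E[r] = 1.7679, γ^t·E[r] = 0.866291, running G = 4.419068
t=3: π = [0.2024, 0.2041, 0.2511, 0.1784, 0.1640], E[r] = 1.7829, γ^t·E[r] = 0.611531, running G = 5.030599
t=4: π = [0.2026, 0.2048, 0.2511, 0.1786, 0.1630], E[r] = 1.7868, γ^t·E[r] = 0.429011, running G = 5.459610
t=5: π = [0.2027, 0.2047, 0.2511, 0.1786, 0.1630], E[r] = 1.7861, γ^t·E[r] = 0.300196, running G = 5.759806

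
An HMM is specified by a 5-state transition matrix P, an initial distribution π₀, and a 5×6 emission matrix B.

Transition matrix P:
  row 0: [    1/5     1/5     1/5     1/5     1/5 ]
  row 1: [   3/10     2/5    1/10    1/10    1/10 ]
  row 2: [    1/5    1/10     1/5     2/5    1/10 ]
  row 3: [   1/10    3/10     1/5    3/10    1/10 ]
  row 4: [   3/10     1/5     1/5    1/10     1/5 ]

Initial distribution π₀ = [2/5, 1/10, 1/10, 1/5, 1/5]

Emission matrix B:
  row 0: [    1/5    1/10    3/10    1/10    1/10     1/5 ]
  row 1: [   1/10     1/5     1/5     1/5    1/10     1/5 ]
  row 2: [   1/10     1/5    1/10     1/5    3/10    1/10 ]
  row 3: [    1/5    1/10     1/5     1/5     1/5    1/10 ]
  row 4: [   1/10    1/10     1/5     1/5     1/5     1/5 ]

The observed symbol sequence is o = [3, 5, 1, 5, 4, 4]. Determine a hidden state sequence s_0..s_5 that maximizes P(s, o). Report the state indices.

path = [3, 1, 1, 0, 2, 3]

t=0: δ = [4.000e-02, 2.000e-02, 2.000e-02, 4.000e-02, 4.000e-02]  (obs o_0=3)
t=1: δ = [2.400e-03, 2.400e-03, 8.000e-04, 1.200e-03, 1.600e-03]  ψ = [4, 3, 0, 3, 0]  (obs o_1=5)
t=2: δ = [7.200e-05, 1.920e-04, 9.600e-05, 4.800e-05, 4.800e-05]  ψ = [1, 1, 0, 0, 0]  (obs o_2=1)
t=3: δ = [1.152e-05, 1.536e-05, 1.920e-06, 3.840e-06, 3.840e-06]  ψ = [1, 1, 1, 2, 1]  (obs o_3=5)
t=4: δ = [4.608e-07, 6.144e-07, 6.912e-07, 4.608e-07, 4.608e-07]  ψ = [1, 1, 0, 0, 0]  (obs o_4=4)
t=5: δ = [1.843e-08, 2.458e-08, 4.147e-08, 5.530e-08, 1.843e-08]  ψ = [1, 1, 2, 2, 0]  (obs o_5=4)
backtrack: best end state = 3; path = [3, 1, 1, 0, 2, 3]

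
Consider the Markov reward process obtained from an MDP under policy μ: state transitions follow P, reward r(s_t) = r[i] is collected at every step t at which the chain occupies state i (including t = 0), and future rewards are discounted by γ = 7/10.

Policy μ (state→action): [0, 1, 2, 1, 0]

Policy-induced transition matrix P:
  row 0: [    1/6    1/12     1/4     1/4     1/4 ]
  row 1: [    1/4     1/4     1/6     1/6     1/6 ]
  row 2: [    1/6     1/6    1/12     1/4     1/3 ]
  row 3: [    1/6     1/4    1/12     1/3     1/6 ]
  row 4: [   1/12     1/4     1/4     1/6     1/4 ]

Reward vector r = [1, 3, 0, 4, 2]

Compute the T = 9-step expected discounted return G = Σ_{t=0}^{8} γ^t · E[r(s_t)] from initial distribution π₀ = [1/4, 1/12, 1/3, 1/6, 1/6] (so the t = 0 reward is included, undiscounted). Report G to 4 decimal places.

G = 6.2975

t=0: π = [0.2500, 0.0833, 0.3333, 0.1667, 0.1667], E[r] = 1.5000, γ^t·E[r] = 1.500000, running G = 1.500000
t=1: π = [0.1597, 0.1806, 0.1597, 0.2431, 0.2569], E[r] = 2.1875, γ^t·E[r] = 1.531250, running G = 3.031250
t=2: π = [0.1603, 0.2101, 0.1678, 0.2338, 0.2280], E[r] = 2.1817, γ^t·E[r] = 1.069039, running G = 4.100289
t=3: π = [0.1652, 0.2093, 0.1656, 0.2330, 0.2270], E[r] = 2.1790, γ^t·E[r] = 0.747385, running G = 4.847674
t=4: π = [0.1652, 0.2087, 0.1661, 0.2331, 0.2269], E[r] = 2.1773, γ^t·E[r] = 0.522776, running G = 5.370450
t=5: π = [0.1651, 0.2086, 0.1661, 0.2331, 0.2270], E[r] = 2.1776, γ^t·E[r] = 0.365983, running G = 5.736433
t=6: π = [0.1651, 0.2086, 0.1661, 0.2331, 0.2270], E[r] = 2.1776, γ^t·E[r] = 0.256191, running G = 5.992623
t=7: π = [0.1651, 0.2086, 0.1661, 0.2331, 0.2270], E[r] = 2.1776, γ^t·E[r] = 0.179334, running G = 6.171957
t=8: π = [0.1651, 0.2086, 0.1661, 0.2331, 0.2270], E[r] = 2.1776, γ^t·E[r] = 0.125534, running G = 6.297490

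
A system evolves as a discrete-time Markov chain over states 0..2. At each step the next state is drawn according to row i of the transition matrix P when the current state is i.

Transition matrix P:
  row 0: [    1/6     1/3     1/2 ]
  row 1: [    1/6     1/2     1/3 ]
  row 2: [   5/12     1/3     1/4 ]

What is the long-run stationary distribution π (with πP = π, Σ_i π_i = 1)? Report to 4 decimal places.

π = [0.2533, 0.4000, 0.3467]

Balance equations π_j = Σ_i π_i·P[i][j]:
  π_0 = 1/6·π_0 + 1/6·π_1 + 5/12·π_2
  π_1 = 1/3·π_0 + 1/2·π_1 + 1/3·π_2
  normalize: π_0 + π_1 + π_2 = 1
Solving the linear system gives exactly π = [19/75, 2/5, 26/75].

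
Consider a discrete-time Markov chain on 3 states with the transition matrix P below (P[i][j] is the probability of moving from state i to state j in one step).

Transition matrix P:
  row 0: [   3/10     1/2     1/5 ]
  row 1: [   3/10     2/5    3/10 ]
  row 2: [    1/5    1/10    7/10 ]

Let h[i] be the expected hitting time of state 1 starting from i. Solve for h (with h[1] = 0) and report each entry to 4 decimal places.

h = [2.9412, 0.0000, 5.2941]

First-step conditioning: h[1] = 0; for i ≠ 1, h[i] = 1 + Σ_k P[i][k]·h[k].
  h[0] = 1 + 3/10·h[0] + 1/5·h[2]
  h[2] = 1 + 1/5·h[0] + 7/10·h[2]
Solving the 2×2 linear system over states ≠ 1 gives exactly h = [50/17, 0, 90/17] (h[1] = 0 is the target).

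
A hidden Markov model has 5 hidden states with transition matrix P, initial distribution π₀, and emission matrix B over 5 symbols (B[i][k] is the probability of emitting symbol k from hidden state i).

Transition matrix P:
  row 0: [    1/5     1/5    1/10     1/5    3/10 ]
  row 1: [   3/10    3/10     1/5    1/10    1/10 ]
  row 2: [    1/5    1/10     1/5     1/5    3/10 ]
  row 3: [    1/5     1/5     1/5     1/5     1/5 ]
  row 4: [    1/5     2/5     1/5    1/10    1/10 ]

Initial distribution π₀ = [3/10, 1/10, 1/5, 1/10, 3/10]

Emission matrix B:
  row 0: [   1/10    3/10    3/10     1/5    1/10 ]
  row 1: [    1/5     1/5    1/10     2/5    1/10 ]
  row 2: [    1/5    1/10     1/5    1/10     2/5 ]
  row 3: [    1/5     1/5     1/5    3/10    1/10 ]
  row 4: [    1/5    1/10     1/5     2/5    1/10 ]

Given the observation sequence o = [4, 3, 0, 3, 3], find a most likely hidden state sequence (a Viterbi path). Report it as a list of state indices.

t=0: δ = [3.000e-02, 1.000e-02, 8.000e-02, 1.000e-02, 3.000e-02]  (obs o_0=4)
t=1: δ = [3.200e-03, 4.800e-03, 1.600e-03, 4.800e-03, 9.600e-03]  ψ = [2, 4, 2, 2, 2]  (obs o_1=3)
t=2: δ = [1.920e-04, 7.680e-04, 3.840e-04, 1.920e-04, 1.920e-04]  ψ = [4, 4, 4, 3, 0]  (obs o_2=0)
t=3: δ = [4.608e-05, 9.216e-05, 1.536e-05, 2.304e-05, 4.608e-05]  ψ = [1, 1, 1, 1, 2]  (obs o_3=3)
t=4: δ = [5.530e-06, 1.106e-05, 1.843e-06, 2.765e-06, 5.530e-06]  ψ = [1, 1, 1, 0, 0]  (obs o_4=3)
backtrack: best end state = 1; path = [2, 4, 1, 1, 1]

path = [2, 4, 1, 1, 1]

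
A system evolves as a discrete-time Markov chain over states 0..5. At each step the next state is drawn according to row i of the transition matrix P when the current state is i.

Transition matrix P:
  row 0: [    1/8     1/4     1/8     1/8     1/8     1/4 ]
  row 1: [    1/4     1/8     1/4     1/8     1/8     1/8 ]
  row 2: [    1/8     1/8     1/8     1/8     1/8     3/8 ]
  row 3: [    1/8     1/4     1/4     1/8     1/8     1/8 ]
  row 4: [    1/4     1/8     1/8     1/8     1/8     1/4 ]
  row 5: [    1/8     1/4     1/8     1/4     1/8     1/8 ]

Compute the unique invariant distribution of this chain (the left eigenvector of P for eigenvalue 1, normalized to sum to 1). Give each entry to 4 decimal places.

Balance equations π_j = Σ_i π_i·P[i][j]:
  π_0 = 1/8·π_0 + 1/4·π_1 + 1/8·π_2 + 1/8·π_3 + 1/4·π_4 + 1/8·π_5
  π_1 = 1/4·π_0 + 1/8·π_1 + 1/8·π_2 + 1/4·π_3 + 1/8·π_4 + 1/4·π_5
  π_2 = 1/8·π_0 + 1/4·π_1 + 1/8·π_2 + 1/4·π_3 + 1/8·π_4 + 1/8·π_5
  π_3 = 1/8·π_0 + 1/8·π_1 + 1/8·π_2 + 1/8·π_3 + 1/8·π_4 + 1/4·π_5
  π_4 = 1/8·π_0 + 1/8·π_1 + 1/8·π_2 + 1/8·π_3 + 1/8·π_4 + 1/8·π_5
  normalize: π_0 + π_1 + π_2 + π_3 + π_4 + π_5 = 1
Solving the linear system gives exactly π = [259/1576, 299/1576, 33/197, 237/1576, 1/8, 40/197].

π = [0.1643, 0.1897, 0.1675, 0.1504, 0.1250, 0.2030]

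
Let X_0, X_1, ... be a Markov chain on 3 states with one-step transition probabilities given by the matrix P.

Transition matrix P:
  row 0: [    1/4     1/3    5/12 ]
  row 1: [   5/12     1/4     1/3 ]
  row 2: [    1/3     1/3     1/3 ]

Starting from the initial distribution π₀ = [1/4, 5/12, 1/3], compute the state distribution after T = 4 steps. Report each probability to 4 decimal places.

π = [0.3313, 0.3077, 0.3610]

t=0: π = [0.2500, 0.4167, 0.3333]
t=1: π = [0.3472, 0.2986, 0.3542]
t=2: π = [0.3293, 0.3084, 0.3623]
t=3: π = [0.3316, 0.3076, 0.3608]
t=4: π = [0.3313, 0.3077, 0.3610]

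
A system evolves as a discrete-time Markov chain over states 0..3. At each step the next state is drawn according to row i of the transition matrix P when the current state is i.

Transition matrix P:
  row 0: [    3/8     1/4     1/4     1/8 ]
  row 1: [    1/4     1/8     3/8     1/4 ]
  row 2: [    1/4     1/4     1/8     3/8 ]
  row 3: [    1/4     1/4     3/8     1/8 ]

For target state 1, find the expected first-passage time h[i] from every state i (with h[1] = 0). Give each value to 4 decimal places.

h = [4.0000, 0.0000, 4.0000, 4.0000]

First-step conditioning: h[1] = 0; for i ≠ 1, h[i] = 1 + Σ_k P[i][k]·h[k].
  h[0] = 1 + 3/8·h[0] + 1/4·h[2] + 1/8·h[3]
  h[2] = 1 + 1/4·h[0] + 1/8·h[2] + 3/8·h[3]
  h[3] = 1 + 1/4·h[0] + 3/8·h[2] + 1/8·h[3]
Solving the 3×3 linear system over states ≠ 1 gives exactly h = [4, 0, 4, 4] (h[1] = 0 is the target).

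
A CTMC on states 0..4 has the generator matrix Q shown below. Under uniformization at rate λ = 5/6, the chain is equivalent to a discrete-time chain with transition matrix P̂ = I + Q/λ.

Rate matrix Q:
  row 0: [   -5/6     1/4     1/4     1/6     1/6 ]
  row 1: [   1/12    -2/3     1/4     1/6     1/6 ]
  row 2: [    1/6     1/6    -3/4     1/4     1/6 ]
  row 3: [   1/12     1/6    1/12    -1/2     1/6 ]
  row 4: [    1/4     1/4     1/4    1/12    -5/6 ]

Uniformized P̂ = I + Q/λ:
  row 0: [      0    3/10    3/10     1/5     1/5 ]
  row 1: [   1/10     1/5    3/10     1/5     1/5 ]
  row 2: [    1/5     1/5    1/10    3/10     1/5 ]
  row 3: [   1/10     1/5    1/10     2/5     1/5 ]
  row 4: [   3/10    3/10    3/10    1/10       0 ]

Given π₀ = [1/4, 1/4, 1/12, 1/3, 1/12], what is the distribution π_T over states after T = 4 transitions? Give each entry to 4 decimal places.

π = [0.1405, 0.2306, 0.2073, 0.2551, 0.1665]

t=0: π = [0.2500, 0.2500, 0.0833, 0.3333, 0.0833]
t=1: π = [0.1000, 0.2333, 0.2167, 0.2667, 0.1833]
t=2: π = [0.1483, 0.2283, 0.2033, 0.2567, 0.1633]
t=3: π = [0.1382, 0.2312, 0.2080, 0.2553, 0.1673]
t=4: π = [0.1405, 0.2306, 0.2073, 0.2551, 0.1665]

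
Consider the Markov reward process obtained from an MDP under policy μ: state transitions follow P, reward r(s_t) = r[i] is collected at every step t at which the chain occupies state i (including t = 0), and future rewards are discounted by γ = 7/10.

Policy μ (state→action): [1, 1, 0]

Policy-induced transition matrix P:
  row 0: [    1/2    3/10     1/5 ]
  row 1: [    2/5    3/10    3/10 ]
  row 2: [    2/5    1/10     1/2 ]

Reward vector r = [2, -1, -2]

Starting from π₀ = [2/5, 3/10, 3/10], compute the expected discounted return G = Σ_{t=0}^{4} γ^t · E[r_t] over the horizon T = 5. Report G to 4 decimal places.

t=0: π = [0.4000, 0.3000, 0.3000], E[r] = -0.1000, γ^t·E[r] = -0.100000, running G = -0.100000
t=1: π = [0.4400, 0.2400, 0.3200], E[r] = 0.0000, γ^t·E[r] = 0.000000, running G = -0.100000
t=2: π = [0.4440, 0.2360, 0.3200], E[r] = 0.0120, γ^t·E[r] = 0.005880, running G = -0.094120
t=3: π = [0.4444, 0.2360, 0.3196], E[r] = 0.0136, γ^t·E[r] = 0.004665, running G = -0.089455
t=4: π = [0.4444, 0.2361, 0.3195], E[r] = 0.0138, γ^t·E[r] = 0.003323, running G = -0.086132

G = -0.0861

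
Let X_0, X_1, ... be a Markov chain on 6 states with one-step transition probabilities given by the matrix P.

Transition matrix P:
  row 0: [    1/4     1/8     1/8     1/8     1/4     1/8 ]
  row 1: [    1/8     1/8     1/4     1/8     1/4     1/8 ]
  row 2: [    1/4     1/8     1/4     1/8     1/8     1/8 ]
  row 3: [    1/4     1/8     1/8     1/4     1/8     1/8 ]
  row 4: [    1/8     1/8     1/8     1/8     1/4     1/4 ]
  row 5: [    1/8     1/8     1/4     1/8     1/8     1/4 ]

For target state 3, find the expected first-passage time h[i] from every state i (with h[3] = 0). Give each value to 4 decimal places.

h = [8.0000, 8.0000, 8.0000, 0.0000, 8.0000, 8.0000]

First-step conditioning: h[3] = 0; for i ≠ 3, h[i] = 1 + Σ_k P[i][k]·h[k].
  h[0] = 1 + 1/4·h[0] + 1/8·h[1] + 1/8·h[2] + 1/4·h[4] + 1/8·h[5]
  h[1] = 1 + 1/8·h[0] + 1/8·h[1] + 1/4·h[2] + 1/4·h[4] + 1/8·h[5]
  h[2] = 1 + 1/4·h[0] + 1/8·h[1] + 1/4·h[2] + 1/8·h[4] + 1/8·h[5]
  h[4] = 1 + 1/8·h[0] + 1/8·h[1] + 1/8·h[2] + 1/4·h[4] + 1/4·h[5]
  h[5] = 1 + 1/8·h[0] + 1/8·h[1] + 1/4·h[2] + 1/8·h[4] + 1/4·h[5]
Solving the 5×5 linear system over states ≠ 3 gives exactly h = [8, 8, 8, 0, 8, 8] (h[3] = 0 is the target).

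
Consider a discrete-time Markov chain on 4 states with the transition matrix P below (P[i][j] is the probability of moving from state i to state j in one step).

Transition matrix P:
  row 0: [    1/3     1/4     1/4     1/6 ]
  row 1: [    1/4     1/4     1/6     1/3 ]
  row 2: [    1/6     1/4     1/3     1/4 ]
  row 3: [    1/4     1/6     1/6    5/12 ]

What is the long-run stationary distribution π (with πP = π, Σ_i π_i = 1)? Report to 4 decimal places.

Balance equations π_j = Σ_i π_i·P[i][j]:
  π_0 = 1/3·π_0 + 1/4·π_1 + 1/6·π_2 + 1/4·π_3
  π_1 = 1/4·π_0 + 1/4·π_1 + 1/4·π_2 + 1/6·π_3
  π_2 = 1/4·π_0 + 1/6·π_1 + 1/3·π_2 + 1/6·π_3
  normalize: π_0 + π_1 + π_2 + π_3 = 1
Solving the linear system gives exactly π = [28/111, 25/111, 25/111, 11/37].

π = [0.2523, 0.2252, 0.2252, 0.2973]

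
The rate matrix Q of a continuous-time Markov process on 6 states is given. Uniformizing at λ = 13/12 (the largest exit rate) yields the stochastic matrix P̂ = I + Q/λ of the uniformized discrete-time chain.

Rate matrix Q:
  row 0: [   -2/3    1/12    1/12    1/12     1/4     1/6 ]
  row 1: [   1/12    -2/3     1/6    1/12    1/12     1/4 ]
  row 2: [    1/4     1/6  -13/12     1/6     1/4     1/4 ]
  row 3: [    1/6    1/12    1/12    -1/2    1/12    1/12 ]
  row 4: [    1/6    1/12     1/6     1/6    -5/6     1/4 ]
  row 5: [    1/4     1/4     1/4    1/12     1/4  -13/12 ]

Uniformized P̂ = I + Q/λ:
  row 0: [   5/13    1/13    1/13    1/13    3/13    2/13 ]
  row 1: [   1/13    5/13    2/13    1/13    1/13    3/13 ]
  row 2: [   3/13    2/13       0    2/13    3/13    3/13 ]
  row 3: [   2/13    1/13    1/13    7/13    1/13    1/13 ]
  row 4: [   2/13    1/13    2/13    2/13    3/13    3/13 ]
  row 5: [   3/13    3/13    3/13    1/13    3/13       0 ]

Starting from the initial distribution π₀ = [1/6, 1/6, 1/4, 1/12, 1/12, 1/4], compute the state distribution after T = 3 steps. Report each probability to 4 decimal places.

π = [0.2110, 0.1615, 0.1187, 0.1765, 0.1798, 0.1526]

t=0: π = [0.1667, 0.1667, 0.2500, 0.0833, 0.0833, 0.2500]
t=1: π = [0.2179, 0.1859, 0.1154, 0.1410, 0.1923, 0.1474]
t=2: π = [0.2101, 0.1657, 0.1198, 0.1657, 0.1805, 0.1583]
t=3: π = [0.2110, 0.1615, 0.1187, 0.1765, 0.1798, 0.1526]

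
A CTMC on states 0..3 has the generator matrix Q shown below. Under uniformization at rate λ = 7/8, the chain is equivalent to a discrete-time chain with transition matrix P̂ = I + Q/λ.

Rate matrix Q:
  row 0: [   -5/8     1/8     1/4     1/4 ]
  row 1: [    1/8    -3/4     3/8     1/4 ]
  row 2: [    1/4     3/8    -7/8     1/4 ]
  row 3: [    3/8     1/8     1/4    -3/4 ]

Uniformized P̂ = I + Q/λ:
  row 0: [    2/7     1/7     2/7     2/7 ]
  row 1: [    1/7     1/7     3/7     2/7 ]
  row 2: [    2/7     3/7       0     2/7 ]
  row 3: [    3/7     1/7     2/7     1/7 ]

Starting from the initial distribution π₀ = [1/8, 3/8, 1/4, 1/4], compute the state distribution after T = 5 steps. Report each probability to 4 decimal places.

π = [0.2909, 0.2128, 0.2463, 0.2500]

t=0: π = [0.1250, 0.3750, 0.2500, 0.2500]
t=1: π = [0.2679, 0.2143, 0.2679, 0.2500]
t=2: π = [0.2908, 0.2194, 0.2398, 0.2500]
t=3: π = [0.2901, 0.2114, 0.2485, 0.2500]
t=4: π = [0.2912, 0.2139, 0.2449, 0.2500]
t=5: π = [0.2909, 0.2128, 0.2463, 0.2500]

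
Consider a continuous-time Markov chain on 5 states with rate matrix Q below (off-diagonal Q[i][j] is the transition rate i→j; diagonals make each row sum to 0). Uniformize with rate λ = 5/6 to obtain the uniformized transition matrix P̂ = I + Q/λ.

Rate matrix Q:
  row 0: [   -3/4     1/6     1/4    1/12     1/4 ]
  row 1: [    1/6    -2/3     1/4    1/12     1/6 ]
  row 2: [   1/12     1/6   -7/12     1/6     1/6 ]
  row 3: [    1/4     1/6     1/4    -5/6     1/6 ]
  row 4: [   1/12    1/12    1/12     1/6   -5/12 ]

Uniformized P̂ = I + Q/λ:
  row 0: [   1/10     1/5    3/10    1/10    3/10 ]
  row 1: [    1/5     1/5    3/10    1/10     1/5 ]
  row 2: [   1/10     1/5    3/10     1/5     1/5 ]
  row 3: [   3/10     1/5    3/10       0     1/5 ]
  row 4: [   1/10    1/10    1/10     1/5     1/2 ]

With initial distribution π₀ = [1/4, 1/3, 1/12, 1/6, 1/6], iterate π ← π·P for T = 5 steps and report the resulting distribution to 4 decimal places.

π = [0.1450, 0.1694, 0.2389, 0.1405, 0.3062]

t=0: π = [0.2500, 0.3333, 0.0833, 0.1667, 0.1667]
t=1: π = [0.1667, 0.1833, 0.2667, 0.1083, 0.2750]
t=2: π = [0.1400, 0.1725, 0.2450, 0.1433, 0.2992]
t=3: π = [0.1459, 0.1701, 0.2402, 0.1401, 0.3038]
t=4: π = [0.1450, 0.1696, 0.2393, 0.1404, 0.3057]
t=5: π = [0.1450, 0.1694, 0.2389, 0.1405, 0.3062]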